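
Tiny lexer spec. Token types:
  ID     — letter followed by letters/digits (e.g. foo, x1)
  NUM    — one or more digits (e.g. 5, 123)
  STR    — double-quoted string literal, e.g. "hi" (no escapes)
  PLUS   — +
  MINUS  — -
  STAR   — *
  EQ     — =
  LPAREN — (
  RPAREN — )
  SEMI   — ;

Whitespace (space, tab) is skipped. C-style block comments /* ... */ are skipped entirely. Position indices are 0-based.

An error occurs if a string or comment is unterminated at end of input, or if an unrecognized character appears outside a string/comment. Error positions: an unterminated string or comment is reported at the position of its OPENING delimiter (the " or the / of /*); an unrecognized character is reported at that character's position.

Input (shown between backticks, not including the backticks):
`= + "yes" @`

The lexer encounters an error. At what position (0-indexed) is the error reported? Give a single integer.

Answer: 10

Derivation:
pos=0: emit EQ '='
pos=2: emit PLUS '+'
pos=4: enter STRING mode
pos=4: emit STR "yes" (now at pos=9)
pos=10: ERROR — unrecognized char '@'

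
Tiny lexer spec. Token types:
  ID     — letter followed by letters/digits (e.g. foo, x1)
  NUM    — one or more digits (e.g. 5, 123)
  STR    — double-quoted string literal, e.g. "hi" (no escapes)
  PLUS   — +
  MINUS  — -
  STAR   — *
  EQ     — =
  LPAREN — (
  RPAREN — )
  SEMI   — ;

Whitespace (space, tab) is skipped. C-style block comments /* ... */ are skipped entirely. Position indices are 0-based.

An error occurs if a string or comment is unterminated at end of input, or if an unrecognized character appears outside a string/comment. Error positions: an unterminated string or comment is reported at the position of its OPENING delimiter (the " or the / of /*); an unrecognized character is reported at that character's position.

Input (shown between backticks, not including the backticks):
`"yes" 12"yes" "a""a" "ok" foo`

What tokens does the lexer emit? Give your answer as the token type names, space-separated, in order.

pos=0: enter STRING mode
pos=0: emit STR "yes" (now at pos=5)
pos=6: emit NUM '12' (now at pos=8)
pos=8: enter STRING mode
pos=8: emit STR "yes" (now at pos=13)
pos=14: enter STRING mode
pos=14: emit STR "a" (now at pos=17)
pos=17: enter STRING mode
pos=17: emit STR "a" (now at pos=20)
pos=21: enter STRING mode
pos=21: emit STR "ok" (now at pos=25)
pos=26: emit ID 'foo' (now at pos=29)
DONE. 7 tokens: [STR, NUM, STR, STR, STR, STR, ID]

Answer: STR NUM STR STR STR STR ID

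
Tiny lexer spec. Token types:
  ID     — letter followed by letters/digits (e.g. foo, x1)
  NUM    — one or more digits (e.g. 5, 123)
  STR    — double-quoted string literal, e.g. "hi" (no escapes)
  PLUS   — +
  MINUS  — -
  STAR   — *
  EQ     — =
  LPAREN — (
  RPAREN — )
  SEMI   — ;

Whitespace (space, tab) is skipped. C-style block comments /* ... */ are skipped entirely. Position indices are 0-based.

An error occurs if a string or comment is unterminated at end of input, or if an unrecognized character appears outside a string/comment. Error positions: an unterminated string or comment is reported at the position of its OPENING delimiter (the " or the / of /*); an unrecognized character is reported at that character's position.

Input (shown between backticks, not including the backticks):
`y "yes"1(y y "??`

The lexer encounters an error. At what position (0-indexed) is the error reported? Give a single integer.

pos=0: emit ID 'y' (now at pos=1)
pos=2: enter STRING mode
pos=2: emit STR "yes" (now at pos=7)
pos=7: emit NUM '1' (now at pos=8)
pos=8: emit LPAREN '('
pos=9: emit ID 'y' (now at pos=10)
pos=11: emit ID 'y' (now at pos=12)
pos=13: enter STRING mode
pos=13: ERROR — unterminated string

Answer: 13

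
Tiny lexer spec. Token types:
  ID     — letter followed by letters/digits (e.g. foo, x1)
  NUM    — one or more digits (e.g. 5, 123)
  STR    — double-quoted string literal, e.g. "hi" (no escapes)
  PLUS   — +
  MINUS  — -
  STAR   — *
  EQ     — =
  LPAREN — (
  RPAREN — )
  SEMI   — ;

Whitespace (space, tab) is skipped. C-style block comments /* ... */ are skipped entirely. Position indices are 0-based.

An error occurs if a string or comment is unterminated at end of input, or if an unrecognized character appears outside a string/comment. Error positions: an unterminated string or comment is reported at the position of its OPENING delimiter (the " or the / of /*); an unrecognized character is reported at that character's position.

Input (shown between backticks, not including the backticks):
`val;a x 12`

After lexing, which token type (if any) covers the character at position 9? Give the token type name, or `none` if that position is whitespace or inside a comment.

pos=0: emit ID 'val' (now at pos=3)
pos=3: emit SEMI ';'
pos=4: emit ID 'a' (now at pos=5)
pos=6: emit ID 'x' (now at pos=7)
pos=8: emit NUM '12' (now at pos=10)
DONE. 5 tokens: [ID, SEMI, ID, ID, NUM]
Position 9: char is '2' -> NUM

Answer: NUM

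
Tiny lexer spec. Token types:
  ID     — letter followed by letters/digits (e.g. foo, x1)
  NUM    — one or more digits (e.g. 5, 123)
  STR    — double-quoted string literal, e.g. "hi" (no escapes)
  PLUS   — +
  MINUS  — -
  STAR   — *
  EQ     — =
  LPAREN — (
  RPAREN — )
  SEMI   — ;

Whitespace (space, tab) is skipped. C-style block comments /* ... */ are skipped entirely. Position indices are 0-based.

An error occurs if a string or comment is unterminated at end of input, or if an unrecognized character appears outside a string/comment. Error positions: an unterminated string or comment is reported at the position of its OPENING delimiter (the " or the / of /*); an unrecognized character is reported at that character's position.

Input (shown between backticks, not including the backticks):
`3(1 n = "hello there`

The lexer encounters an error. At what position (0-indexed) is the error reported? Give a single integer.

Answer: 8

Derivation:
pos=0: emit NUM '3' (now at pos=1)
pos=1: emit LPAREN '('
pos=2: emit NUM '1' (now at pos=3)
pos=4: emit ID 'n' (now at pos=5)
pos=6: emit EQ '='
pos=8: enter STRING mode
pos=8: ERROR — unterminated string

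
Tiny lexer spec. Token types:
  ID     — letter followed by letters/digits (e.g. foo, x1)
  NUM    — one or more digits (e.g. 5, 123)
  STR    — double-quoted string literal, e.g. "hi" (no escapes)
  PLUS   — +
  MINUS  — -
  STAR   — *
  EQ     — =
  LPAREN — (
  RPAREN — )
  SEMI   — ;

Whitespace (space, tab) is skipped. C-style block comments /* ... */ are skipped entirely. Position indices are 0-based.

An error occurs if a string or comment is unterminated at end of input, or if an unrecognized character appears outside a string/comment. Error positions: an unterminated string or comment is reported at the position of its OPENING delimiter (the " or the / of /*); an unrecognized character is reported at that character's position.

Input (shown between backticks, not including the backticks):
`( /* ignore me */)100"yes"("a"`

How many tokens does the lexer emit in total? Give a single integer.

Answer: 6

Derivation:
pos=0: emit LPAREN '('
pos=2: enter COMMENT mode (saw '/*')
exit COMMENT mode (now at pos=17)
pos=17: emit RPAREN ')'
pos=18: emit NUM '100' (now at pos=21)
pos=21: enter STRING mode
pos=21: emit STR "yes" (now at pos=26)
pos=26: emit LPAREN '('
pos=27: enter STRING mode
pos=27: emit STR "a" (now at pos=30)
DONE. 6 tokens: [LPAREN, RPAREN, NUM, STR, LPAREN, STR]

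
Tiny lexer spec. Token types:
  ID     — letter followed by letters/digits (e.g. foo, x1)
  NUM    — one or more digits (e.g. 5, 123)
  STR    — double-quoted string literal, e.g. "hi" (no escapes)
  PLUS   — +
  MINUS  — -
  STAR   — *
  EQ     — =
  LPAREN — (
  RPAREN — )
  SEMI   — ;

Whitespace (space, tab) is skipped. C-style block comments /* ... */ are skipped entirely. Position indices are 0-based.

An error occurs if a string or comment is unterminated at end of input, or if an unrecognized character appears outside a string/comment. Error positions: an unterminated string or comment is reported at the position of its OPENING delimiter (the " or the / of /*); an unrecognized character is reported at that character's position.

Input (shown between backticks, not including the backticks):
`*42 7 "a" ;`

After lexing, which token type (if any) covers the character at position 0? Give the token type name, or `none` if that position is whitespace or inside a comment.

pos=0: emit STAR '*'
pos=1: emit NUM '42' (now at pos=3)
pos=4: emit NUM '7' (now at pos=5)
pos=6: enter STRING mode
pos=6: emit STR "a" (now at pos=9)
pos=10: emit SEMI ';'
DONE. 5 tokens: [STAR, NUM, NUM, STR, SEMI]
Position 0: char is '*' -> STAR

Answer: STAR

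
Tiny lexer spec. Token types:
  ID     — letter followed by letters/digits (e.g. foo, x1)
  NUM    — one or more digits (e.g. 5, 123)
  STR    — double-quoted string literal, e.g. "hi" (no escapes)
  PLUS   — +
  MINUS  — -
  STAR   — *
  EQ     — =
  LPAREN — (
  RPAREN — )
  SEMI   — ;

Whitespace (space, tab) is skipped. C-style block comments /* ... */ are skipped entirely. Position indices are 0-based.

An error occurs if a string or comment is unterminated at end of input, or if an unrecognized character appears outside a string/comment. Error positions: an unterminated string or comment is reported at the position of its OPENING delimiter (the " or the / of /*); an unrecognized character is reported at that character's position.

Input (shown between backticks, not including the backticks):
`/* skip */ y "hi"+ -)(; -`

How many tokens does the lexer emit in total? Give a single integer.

pos=0: enter COMMENT mode (saw '/*')
exit COMMENT mode (now at pos=10)
pos=11: emit ID 'y' (now at pos=12)
pos=13: enter STRING mode
pos=13: emit STR "hi" (now at pos=17)
pos=17: emit PLUS '+'
pos=19: emit MINUS '-'
pos=20: emit RPAREN ')'
pos=21: emit LPAREN '('
pos=22: emit SEMI ';'
pos=24: emit MINUS '-'
DONE. 8 tokens: [ID, STR, PLUS, MINUS, RPAREN, LPAREN, SEMI, MINUS]

Answer: 8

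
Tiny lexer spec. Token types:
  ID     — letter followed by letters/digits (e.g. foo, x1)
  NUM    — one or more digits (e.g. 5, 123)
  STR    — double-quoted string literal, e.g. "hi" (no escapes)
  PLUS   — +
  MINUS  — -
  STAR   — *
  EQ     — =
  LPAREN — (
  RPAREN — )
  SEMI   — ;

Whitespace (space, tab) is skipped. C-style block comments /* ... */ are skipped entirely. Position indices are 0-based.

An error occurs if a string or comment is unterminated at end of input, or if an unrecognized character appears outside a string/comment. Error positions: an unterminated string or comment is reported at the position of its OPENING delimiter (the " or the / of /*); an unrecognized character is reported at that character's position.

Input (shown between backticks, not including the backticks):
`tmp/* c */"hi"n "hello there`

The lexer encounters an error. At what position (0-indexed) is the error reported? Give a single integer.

Answer: 16

Derivation:
pos=0: emit ID 'tmp' (now at pos=3)
pos=3: enter COMMENT mode (saw '/*')
exit COMMENT mode (now at pos=10)
pos=10: enter STRING mode
pos=10: emit STR "hi" (now at pos=14)
pos=14: emit ID 'n' (now at pos=15)
pos=16: enter STRING mode
pos=16: ERROR — unterminated string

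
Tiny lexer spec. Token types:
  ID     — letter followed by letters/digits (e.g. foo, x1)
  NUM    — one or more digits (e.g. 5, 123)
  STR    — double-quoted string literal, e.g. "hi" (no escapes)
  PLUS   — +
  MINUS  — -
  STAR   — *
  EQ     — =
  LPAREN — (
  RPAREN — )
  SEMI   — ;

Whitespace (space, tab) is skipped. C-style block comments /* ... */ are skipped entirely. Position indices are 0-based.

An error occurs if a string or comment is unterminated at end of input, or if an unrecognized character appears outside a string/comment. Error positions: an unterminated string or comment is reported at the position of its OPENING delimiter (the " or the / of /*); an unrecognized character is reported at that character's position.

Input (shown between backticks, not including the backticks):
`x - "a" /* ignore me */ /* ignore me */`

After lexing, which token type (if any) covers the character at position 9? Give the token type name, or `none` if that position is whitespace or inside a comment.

pos=0: emit ID 'x' (now at pos=1)
pos=2: emit MINUS '-'
pos=4: enter STRING mode
pos=4: emit STR "a" (now at pos=7)
pos=8: enter COMMENT mode (saw '/*')
exit COMMENT mode (now at pos=23)
pos=24: enter COMMENT mode (saw '/*')
exit COMMENT mode (now at pos=39)
DONE. 3 tokens: [ID, MINUS, STR]
Position 9: char is '*' -> none

Answer: none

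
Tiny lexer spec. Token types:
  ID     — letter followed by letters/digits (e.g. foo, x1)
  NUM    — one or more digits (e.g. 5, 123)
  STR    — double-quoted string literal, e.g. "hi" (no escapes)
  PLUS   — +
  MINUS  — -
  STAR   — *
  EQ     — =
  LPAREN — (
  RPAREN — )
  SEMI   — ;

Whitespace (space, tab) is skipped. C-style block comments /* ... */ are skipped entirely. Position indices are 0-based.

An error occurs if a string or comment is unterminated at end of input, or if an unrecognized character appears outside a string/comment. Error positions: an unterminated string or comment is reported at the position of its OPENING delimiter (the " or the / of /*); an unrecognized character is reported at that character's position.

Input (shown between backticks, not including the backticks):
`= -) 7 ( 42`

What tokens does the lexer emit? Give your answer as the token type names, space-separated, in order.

pos=0: emit EQ '='
pos=2: emit MINUS '-'
pos=3: emit RPAREN ')'
pos=5: emit NUM '7' (now at pos=6)
pos=7: emit LPAREN '('
pos=9: emit NUM '42' (now at pos=11)
DONE. 6 tokens: [EQ, MINUS, RPAREN, NUM, LPAREN, NUM]

Answer: EQ MINUS RPAREN NUM LPAREN NUM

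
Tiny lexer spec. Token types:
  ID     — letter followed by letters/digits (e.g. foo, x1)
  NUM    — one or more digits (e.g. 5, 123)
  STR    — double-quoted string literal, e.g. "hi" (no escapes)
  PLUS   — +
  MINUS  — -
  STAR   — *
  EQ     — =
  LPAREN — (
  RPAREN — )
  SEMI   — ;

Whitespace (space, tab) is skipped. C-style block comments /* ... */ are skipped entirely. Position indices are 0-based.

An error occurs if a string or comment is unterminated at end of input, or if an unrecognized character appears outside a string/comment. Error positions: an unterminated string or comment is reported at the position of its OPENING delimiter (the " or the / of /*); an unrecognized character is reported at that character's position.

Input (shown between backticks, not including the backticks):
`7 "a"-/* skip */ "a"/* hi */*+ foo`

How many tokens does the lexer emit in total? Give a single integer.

Answer: 7

Derivation:
pos=0: emit NUM '7' (now at pos=1)
pos=2: enter STRING mode
pos=2: emit STR "a" (now at pos=5)
pos=5: emit MINUS '-'
pos=6: enter COMMENT mode (saw '/*')
exit COMMENT mode (now at pos=16)
pos=17: enter STRING mode
pos=17: emit STR "a" (now at pos=20)
pos=20: enter COMMENT mode (saw '/*')
exit COMMENT mode (now at pos=28)
pos=28: emit STAR '*'
pos=29: emit PLUS '+'
pos=31: emit ID 'foo' (now at pos=34)
DONE. 7 tokens: [NUM, STR, MINUS, STR, STAR, PLUS, ID]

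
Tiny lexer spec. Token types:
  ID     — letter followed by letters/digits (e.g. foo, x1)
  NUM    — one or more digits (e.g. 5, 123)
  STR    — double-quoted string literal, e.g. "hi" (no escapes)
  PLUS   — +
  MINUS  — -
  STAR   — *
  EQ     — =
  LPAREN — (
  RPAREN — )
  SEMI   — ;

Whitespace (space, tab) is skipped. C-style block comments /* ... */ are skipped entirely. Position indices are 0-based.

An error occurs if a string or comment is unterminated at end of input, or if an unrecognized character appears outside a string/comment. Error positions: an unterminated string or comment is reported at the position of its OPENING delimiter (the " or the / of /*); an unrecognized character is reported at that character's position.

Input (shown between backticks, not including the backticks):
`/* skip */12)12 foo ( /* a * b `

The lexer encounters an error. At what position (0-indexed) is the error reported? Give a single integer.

pos=0: enter COMMENT mode (saw '/*')
exit COMMENT mode (now at pos=10)
pos=10: emit NUM '12' (now at pos=12)
pos=12: emit RPAREN ')'
pos=13: emit NUM '12' (now at pos=15)
pos=16: emit ID 'foo' (now at pos=19)
pos=20: emit LPAREN '('
pos=22: enter COMMENT mode (saw '/*')
pos=22: ERROR — unterminated comment (reached EOF)

Answer: 22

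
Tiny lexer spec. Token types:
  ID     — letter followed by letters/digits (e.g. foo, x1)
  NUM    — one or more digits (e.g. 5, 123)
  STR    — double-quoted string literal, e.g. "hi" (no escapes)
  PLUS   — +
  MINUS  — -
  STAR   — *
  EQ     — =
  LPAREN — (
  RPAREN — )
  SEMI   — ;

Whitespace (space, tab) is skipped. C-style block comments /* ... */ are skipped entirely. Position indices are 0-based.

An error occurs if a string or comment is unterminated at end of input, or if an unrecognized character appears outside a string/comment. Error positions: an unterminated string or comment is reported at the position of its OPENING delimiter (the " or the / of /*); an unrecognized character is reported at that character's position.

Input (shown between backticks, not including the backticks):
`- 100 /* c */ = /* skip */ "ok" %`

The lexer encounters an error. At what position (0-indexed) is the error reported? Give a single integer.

pos=0: emit MINUS '-'
pos=2: emit NUM '100' (now at pos=5)
pos=6: enter COMMENT mode (saw '/*')
exit COMMENT mode (now at pos=13)
pos=14: emit EQ '='
pos=16: enter COMMENT mode (saw '/*')
exit COMMENT mode (now at pos=26)
pos=27: enter STRING mode
pos=27: emit STR "ok" (now at pos=31)
pos=32: ERROR — unrecognized char '%'

Answer: 32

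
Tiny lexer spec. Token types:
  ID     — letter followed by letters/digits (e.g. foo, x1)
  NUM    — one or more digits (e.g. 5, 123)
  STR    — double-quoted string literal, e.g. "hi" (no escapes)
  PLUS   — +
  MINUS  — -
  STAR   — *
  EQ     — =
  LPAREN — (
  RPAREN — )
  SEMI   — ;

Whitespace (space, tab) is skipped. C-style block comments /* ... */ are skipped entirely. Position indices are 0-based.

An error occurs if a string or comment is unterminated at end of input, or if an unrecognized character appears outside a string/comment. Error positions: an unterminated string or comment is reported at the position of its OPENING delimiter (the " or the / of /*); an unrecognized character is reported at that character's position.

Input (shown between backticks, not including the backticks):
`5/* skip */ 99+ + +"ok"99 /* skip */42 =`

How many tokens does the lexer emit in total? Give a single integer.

Answer: 9

Derivation:
pos=0: emit NUM '5' (now at pos=1)
pos=1: enter COMMENT mode (saw '/*')
exit COMMENT mode (now at pos=11)
pos=12: emit NUM '99' (now at pos=14)
pos=14: emit PLUS '+'
pos=16: emit PLUS '+'
pos=18: emit PLUS '+'
pos=19: enter STRING mode
pos=19: emit STR "ok" (now at pos=23)
pos=23: emit NUM '99' (now at pos=25)
pos=26: enter COMMENT mode (saw '/*')
exit COMMENT mode (now at pos=36)
pos=36: emit NUM '42' (now at pos=38)
pos=39: emit EQ '='
DONE. 9 tokens: [NUM, NUM, PLUS, PLUS, PLUS, STR, NUM, NUM, EQ]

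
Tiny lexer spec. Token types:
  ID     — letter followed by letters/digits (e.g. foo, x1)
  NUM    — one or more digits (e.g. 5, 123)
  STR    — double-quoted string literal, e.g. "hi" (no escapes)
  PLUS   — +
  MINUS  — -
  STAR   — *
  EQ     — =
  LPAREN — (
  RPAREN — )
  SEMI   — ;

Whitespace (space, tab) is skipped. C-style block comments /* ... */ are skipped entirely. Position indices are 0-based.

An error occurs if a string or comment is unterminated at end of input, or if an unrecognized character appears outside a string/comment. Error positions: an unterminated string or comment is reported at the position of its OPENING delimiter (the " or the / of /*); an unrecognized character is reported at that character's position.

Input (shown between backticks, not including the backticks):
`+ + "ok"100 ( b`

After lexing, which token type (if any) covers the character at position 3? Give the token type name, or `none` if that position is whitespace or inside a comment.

pos=0: emit PLUS '+'
pos=2: emit PLUS '+'
pos=4: enter STRING mode
pos=4: emit STR "ok" (now at pos=8)
pos=8: emit NUM '100' (now at pos=11)
pos=12: emit LPAREN '('
pos=14: emit ID 'b' (now at pos=15)
DONE. 6 tokens: [PLUS, PLUS, STR, NUM, LPAREN, ID]
Position 3: char is ' ' -> none

Answer: none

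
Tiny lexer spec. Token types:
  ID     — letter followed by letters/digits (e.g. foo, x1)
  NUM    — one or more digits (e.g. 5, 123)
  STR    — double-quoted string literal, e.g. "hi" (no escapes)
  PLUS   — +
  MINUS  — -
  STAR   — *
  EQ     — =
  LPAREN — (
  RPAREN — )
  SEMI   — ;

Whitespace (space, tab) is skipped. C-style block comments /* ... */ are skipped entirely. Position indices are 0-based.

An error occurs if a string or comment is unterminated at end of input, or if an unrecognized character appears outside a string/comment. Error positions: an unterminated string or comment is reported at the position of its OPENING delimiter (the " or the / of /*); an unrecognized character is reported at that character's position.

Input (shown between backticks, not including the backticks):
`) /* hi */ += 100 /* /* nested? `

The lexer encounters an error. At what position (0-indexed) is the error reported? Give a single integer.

pos=0: emit RPAREN ')'
pos=2: enter COMMENT mode (saw '/*')
exit COMMENT mode (now at pos=10)
pos=11: emit PLUS '+'
pos=12: emit EQ '='
pos=14: emit NUM '100' (now at pos=17)
pos=18: enter COMMENT mode (saw '/*')
pos=18: ERROR — unterminated comment (reached EOF)

Answer: 18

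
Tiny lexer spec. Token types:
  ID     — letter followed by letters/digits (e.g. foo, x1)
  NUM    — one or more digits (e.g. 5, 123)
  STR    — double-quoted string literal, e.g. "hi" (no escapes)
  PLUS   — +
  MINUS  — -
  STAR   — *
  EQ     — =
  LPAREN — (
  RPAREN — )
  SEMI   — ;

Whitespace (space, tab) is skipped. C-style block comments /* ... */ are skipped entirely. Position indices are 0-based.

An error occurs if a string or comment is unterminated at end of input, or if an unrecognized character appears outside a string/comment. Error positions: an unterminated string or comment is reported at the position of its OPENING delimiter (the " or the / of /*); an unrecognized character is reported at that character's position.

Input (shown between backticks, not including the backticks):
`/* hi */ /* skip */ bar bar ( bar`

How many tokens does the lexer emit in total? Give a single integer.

Answer: 4

Derivation:
pos=0: enter COMMENT mode (saw '/*')
exit COMMENT mode (now at pos=8)
pos=9: enter COMMENT mode (saw '/*')
exit COMMENT mode (now at pos=19)
pos=20: emit ID 'bar' (now at pos=23)
pos=24: emit ID 'bar' (now at pos=27)
pos=28: emit LPAREN '('
pos=30: emit ID 'bar' (now at pos=33)
DONE. 4 tokens: [ID, ID, LPAREN, ID]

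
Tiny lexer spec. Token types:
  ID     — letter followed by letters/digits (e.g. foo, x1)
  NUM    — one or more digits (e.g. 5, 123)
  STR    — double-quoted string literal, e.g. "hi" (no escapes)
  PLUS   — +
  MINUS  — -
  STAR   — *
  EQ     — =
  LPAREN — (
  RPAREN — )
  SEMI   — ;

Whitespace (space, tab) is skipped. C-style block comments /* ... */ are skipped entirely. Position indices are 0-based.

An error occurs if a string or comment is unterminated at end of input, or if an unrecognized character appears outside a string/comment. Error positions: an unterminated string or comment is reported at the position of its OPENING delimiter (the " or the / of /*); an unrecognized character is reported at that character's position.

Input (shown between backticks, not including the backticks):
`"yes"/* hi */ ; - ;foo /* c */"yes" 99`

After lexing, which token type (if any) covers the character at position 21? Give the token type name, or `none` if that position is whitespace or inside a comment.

pos=0: enter STRING mode
pos=0: emit STR "yes" (now at pos=5)
pos=5: enter COMMENT mode (saw '/*')
exit COMMENT mode (now at pos=13)
pos=14: emit SEMI ';'
pos=16: emit MINUS '-'
pos=18: emit SEMI ';'
pos=19: emit ID 'foo' (now at pos=22)
pos=23: enter COMMENT mode (saw '/*')
exit COMMENT mode (now at pos=30)
pos=30: enter STRING mode
pos=30: emit STR "yes" (now at pos=35)
pos=36: emit NUM '99' (now at pos=38)
DONE. 7 tokens: [STR, SEMI, MINUS, SEMI, ID, STR, NUM]
Position 21: char is 'o' -> ID

Answer: ID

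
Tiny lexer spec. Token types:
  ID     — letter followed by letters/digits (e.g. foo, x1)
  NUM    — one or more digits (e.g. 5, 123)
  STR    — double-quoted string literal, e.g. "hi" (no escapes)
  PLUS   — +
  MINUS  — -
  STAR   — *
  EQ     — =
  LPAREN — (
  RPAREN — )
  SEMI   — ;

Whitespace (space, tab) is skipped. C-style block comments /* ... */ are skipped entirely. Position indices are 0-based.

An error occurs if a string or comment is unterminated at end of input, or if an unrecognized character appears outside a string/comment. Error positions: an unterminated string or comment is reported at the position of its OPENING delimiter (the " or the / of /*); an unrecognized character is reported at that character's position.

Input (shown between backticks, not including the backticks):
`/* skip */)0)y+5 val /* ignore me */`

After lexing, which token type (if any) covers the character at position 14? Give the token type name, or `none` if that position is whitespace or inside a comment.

Answer: PLUS

Derivation:
pos=0: enter COMMENT mode (saw '/*')
exit COMMENT mode (now at pos=10)
pos=10: emit RPAREN ')'
pos=11: emit NUM '0' (now at pos=12)
pos=12: emit RPAREN ')'
pos=13: emit ID 'y' (now at pos=14)
pos=14: emit PLUS '+'
pos=15: emit NUM '5' (now at pos=16)
pos=17: emit ID 'val' (now at pos=20)
pos=21: enter COMMENT mode (saw '/*')
exit COMMENT mode (now at pos=36)
DONE. 7 tokens: [RPAREN, NUM, RPAREN, ID, PLUS, NUM, ID]
Position 14: char is '+' -> PLUS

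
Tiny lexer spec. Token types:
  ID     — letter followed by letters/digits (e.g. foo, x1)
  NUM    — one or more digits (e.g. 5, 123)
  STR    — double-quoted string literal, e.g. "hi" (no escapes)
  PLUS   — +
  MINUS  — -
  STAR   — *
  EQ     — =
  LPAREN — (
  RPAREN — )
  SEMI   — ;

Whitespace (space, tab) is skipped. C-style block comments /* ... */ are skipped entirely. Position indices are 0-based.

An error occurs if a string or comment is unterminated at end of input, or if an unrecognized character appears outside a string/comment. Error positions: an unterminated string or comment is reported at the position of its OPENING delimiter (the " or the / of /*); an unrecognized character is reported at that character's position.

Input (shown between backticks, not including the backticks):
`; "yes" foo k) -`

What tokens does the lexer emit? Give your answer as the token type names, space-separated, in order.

Answer: SEMI STR ID ID RPAREN MINUS

Derivation:
pos=0: emit SEMI ';'
pos=2: enter STRING mode
pos=2: emit STR "yes" (now at pos=7)
pos=8: emit ID 'foo' (now at pos=11)
pos=12: emit ID 'k' (now at pos=13)
pos=13: emit RPAREN ')'
pos=15: emit MINUS '-'
DONE. 6 tokens: [SEMI, STR, ID, ID, RPAREN, MINUS]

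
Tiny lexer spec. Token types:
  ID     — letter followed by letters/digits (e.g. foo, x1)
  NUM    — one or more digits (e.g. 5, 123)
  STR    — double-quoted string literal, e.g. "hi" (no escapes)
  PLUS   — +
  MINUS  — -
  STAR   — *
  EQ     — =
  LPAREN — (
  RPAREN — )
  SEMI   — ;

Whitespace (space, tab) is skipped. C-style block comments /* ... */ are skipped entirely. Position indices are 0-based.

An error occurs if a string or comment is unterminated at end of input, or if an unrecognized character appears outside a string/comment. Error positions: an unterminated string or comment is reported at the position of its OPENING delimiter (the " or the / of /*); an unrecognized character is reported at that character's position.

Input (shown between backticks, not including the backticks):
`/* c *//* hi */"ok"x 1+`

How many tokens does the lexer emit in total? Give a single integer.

Answer: 4

Derivation:
pos=0: enter COMMENT mode (saw '/*')
exit COMMENT mode (now at pos=7)
pos=7: enter COMMENT mode (saw '/*')
exit COMMENT mode (now at pos=15)
pos=15: enter STRING mode
pos=15: emit STR "ok" (now at pos=19)
pos=19: emit ID 'x' (now at pos=20)
pos=21: emit NUM '1' (now at pos=22)
pos=22: emit PLUS '+'
DONE. 4 tokens: [STR, ID, NUM, PLUS]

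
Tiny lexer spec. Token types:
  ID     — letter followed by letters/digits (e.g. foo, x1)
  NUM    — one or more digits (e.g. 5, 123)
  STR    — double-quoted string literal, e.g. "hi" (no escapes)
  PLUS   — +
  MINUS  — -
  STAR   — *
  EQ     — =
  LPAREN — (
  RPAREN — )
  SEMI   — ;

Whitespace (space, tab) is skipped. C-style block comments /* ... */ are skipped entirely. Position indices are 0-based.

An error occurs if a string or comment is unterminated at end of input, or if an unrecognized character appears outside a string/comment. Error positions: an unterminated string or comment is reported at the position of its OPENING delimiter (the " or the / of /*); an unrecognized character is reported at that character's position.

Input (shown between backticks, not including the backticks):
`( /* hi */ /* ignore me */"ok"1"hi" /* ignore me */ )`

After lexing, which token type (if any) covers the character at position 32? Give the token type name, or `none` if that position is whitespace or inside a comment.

Answer: STR

Derivation:
pos=0: emit LPAREN '('
pos=2: enter COMMENT mode (saw '/*')
exit COMMENT mode (now at pos=10)
pos=11: enter COMMENT mode (saw '/*')
exit COMMENT mode (now at pos=26)
pos=26: enter STRING mode
pos=26: emit STR "ok" (now at pos=30)
pos=30: emit NUM '1' (now at pos=31)
pos=31: enter STRING mode
pos=31: emit STR "hi" (now at pos=35)
pos=36: enter COMMENT mode (saw '/*')
exit COMMENT mode (now at pos=51)
pos=52: emit RPAREN ')'
DONE. 5 tokens: [LPAREN, STR, NUM, STR, RPAREN]
Position 32: char is 'h' -> STR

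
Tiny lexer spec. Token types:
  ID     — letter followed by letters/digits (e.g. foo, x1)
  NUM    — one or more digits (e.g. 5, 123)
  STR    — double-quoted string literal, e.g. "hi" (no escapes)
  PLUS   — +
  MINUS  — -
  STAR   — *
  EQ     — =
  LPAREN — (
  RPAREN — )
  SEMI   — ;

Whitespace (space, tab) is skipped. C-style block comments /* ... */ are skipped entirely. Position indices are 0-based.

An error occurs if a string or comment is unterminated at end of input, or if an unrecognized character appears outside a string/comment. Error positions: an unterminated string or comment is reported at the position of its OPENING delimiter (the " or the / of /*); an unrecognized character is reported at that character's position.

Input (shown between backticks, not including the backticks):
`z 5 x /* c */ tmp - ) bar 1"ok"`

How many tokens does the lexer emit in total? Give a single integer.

pos=0: emit ID 'z' (now at pos=1)
pos=2: emit NUM '5' (now at pos=3)
pos=4: emit ID 'x' (now at pos=5)
pos=6: enter COMMENT mode (saw '/*')
exit COMMENT mode (now at pos=13)
pos=14: emit ID 'tmp' (now at pos=17)
pos=18: emit MINUS '-'
pos=20: emit RPAREN ')'
pos=22: emit ID 'bar' (now at pos=25)
pos=26: emit NUM '1' (now at pos=27)
pos=27: enter STRING mode
pos=27: emit STR "ok" (now at pos=31)
DONE. 9 tokens: [ID, NUM, ID, ID, MINUS, RPAREN, ID, NUM, STR]

Answer: 9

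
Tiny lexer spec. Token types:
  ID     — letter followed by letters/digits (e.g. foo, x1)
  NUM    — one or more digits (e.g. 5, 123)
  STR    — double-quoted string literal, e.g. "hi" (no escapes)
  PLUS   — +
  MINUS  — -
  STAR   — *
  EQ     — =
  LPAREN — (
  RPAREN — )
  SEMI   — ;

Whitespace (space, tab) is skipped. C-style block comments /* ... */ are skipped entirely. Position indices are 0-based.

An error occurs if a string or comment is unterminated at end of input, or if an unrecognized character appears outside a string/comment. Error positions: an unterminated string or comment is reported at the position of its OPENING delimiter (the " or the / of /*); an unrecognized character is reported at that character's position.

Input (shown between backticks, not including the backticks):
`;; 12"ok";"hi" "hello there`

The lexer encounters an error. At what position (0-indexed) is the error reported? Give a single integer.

pos=0: emit SEMI ';'
pos=1: emit SEMI ';'
pos=3: emit NUM '12' (now at pos=5)
pos=5: enter STRING mode
pos=5: emit STR "ok" (now at pos=9)
pos=9: emit SEMI ';'
pos=10: enter STRING mode
pos=10: emit STR "hi" (now at pos=14)
pos=15: enter STRING mode
pos=15: ERROR — unterminated string

Answer: 15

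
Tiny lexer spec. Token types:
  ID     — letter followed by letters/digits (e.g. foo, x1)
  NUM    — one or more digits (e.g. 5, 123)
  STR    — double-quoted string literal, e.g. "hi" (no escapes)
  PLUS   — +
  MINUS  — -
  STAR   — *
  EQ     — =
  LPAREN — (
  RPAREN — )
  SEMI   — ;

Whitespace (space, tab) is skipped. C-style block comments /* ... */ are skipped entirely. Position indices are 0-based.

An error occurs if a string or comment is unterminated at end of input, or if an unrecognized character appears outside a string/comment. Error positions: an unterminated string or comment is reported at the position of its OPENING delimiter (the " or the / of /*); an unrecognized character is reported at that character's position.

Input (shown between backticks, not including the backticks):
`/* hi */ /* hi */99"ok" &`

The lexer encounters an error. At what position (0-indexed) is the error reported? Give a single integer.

pos=0: enter COMMENT mode (saw '/*')
exit COMMENT mode (now at pos=8)
pos=9: enter COMMENT mode (saw '/*')
exit COMMENT mode (now at pos=17)
pos=17: emit NUM '99' (now at pos=19)
pos=19: enter STRING mode
pos=19: emit STR "ok" (now at pos=23)
pos=24: ERROR — unrecognized char '&'

Answer: 24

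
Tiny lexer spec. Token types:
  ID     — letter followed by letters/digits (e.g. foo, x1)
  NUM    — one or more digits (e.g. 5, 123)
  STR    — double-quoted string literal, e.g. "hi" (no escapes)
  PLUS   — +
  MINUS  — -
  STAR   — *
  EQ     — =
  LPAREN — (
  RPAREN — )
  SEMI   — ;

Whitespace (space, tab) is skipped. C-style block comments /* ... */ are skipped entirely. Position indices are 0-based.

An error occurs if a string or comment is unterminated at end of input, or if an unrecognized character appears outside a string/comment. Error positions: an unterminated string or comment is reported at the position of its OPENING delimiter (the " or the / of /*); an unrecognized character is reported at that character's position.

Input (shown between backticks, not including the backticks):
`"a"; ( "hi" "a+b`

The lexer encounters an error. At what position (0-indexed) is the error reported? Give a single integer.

Answer: 12

Derivation:
pos=0: enter STRING mode
pos=0: emit STR "a" (now at pos=3)
pos=3: emit SEMI ';'
pos=5: emit LPAREN '('
pos=7: enter STRING mode
pos=7: emit STR "hi" (now at pos=11)
pos=12: enter STRING mode
pos=12: ERROR — unterminated string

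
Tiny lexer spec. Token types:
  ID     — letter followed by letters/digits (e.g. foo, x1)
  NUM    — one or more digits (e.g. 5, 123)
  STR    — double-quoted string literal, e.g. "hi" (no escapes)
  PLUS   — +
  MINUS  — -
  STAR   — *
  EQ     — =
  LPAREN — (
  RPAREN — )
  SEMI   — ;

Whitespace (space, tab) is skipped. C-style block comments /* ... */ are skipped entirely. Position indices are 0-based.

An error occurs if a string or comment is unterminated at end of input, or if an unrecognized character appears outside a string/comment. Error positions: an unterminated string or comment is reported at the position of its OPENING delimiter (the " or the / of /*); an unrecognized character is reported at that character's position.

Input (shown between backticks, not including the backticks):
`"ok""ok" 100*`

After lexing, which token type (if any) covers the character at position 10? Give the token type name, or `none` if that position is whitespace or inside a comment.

pos=0: enter STRING mode
pos=0: emit STR "ok" (now at pos=4)
pos=4: enter STRING mode
pos=4: emit STR "ok" (now at pos=8)
pos=9: emit NUM '100' (now at pos=12)
pos=12: emit STAR '*'
DONE. 4 tokens: [STR, STR, NUM, STAR]
Position 10: char is '0' -> NUM

Answer: NUM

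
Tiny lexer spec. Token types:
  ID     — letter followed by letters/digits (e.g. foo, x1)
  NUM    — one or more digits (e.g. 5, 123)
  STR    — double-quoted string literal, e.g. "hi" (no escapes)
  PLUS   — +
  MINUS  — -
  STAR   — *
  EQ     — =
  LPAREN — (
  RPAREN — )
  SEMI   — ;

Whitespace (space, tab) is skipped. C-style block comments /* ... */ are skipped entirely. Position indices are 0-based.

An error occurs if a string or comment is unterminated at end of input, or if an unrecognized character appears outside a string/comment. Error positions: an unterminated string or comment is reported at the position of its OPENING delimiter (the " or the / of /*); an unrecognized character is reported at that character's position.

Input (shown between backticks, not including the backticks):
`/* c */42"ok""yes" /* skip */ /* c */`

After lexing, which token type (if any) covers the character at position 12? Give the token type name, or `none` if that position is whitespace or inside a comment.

Answer: STR

Derivation:
pos=0: enter COMMENT mode (saw '/*')
exit COMMENT mode (now at pos=7)
pos=7: emit NUM '42' (now at pos=9)
pos=9: enter STRING mode
pos=9: emit STR "ok" (now at pos=13)
pos=13: enter STRING mode
pos=13: emit STR "yes" (now at pos=18)
pos=19: enter COMMENT mode (saw '/*')
exit COMMENT mode (now at pos=29)
pos=30: enter COMMENT mode (saw '/*')
exit COMMENT mode (now at pos=37)
DONE. 3 tokens: [NUM, STR, STR]
Position 12: char is '"' -> STR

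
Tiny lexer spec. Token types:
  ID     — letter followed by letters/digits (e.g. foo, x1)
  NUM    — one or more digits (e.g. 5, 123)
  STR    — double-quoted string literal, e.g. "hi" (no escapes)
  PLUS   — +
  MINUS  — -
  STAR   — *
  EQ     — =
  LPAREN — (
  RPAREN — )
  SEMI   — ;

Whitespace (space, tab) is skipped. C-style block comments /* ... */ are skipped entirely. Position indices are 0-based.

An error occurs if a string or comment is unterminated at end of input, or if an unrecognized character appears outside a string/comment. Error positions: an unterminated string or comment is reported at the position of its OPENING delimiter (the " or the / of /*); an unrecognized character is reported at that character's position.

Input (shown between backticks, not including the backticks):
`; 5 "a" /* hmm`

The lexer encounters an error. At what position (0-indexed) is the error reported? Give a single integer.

Answer: 8

Derivation:
pos=0: emit SEMI ';'
pos=2: emit NUM '5' (now at pos=3)
pos=4: enter STRING mode
pos=4: emit STR "a" (now at pos=7)
pos=8: enter COMMENT mode (saw '/*')
pos=8: ERROR — unterminated comment (reached EOF)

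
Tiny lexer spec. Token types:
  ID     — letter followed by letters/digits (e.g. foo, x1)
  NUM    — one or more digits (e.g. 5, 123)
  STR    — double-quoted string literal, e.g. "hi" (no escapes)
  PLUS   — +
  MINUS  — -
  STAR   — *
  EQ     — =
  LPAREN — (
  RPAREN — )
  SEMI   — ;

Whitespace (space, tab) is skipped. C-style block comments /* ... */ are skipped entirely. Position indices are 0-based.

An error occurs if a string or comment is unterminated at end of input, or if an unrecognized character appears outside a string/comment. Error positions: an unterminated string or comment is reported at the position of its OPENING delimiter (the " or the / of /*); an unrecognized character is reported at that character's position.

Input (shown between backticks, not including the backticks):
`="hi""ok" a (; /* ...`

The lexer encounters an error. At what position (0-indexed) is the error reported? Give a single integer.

Answer: 15

Derivation:
pos=0: emit EQ '='
pos=1: enter STRING mode
pos=1: emit STR "hi" (now at pos=5)
pos=5: enter STRING mode
pos=5: emit STR "ok" (now at pos=9)
pos=10: emit ID 'a' (now at pos=11)
pos=12: emit LPAREN '('
pos=13: emit SEMI ';'
pos=15: enter COMMENT mode (saw '/*')
pos=15: ERROR — unterminated comment (reached EOF)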